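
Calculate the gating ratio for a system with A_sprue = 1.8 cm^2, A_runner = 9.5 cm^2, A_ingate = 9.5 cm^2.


Sprue:Runner:Ingate = 1 : 9.5/1.8 : 9.5/1.8 = 1:5.28:5.28

Final answer: 1:5.28:5.28


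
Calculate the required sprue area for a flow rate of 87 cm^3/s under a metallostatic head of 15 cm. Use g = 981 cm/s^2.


Formula: v = sqrt(2*g*h), A = Q/v
Velocity: v = sqrt(2 * 981 * 15) = sqrt(29430) = 171.5517 cm/s
Sprue area: A = Q / v = 87 / 171.5517 = 0.5071 cm^2

0.5071 cm^2


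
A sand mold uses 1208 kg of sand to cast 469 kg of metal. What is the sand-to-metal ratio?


Formula: Sand-to-Metal Ratio = W_sand / W_metal
Ratio = 1208 kg / 469 kg = 2.5757


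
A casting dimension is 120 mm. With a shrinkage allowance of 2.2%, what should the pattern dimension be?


Formula: L_pattern = L_casting * (1 + shrinkage_rate/100)
Shrinkage factor = 1 + 2.2/100 = 1.022
L_pattern = 120 mm * 1.022 = 122.6400 mm

Final answer: 122.6400 mm


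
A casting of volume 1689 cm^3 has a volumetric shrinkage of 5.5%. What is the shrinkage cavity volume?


Formula: V_shrink = V_casting * shrinkage_pct / 100
V_shrink = 1689 cm^3 * 5.5 / 100 = 92.8950 cm^3

92.8950 cm^3


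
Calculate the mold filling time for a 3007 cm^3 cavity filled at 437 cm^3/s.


Formula: t_fill = V_mold / Q_flow
t = 3007 cm^3 / 437 cm^3/s = 6.8810 s

Answer: 6.8810 s


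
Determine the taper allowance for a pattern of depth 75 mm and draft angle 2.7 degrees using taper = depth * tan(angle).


Formula: taper = depth * tan(draft_angle)
tan(2.7 deg) = 0.0471588
taper = 75 mm * 0.0471588 = 3.5369 mm

Answer: 3.5369 mm


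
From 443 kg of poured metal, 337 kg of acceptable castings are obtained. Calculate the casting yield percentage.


Formula: Casting Yield = (W_good / W_total) * 100
Yield = (337 kg / 443 kg) * 100 = 76.0722%

Answer: 76.0722%


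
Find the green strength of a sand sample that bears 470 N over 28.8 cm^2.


Formula: Compressive Strength = Force / Area
Strength = 470 N / 28.8 cm^2 = 16.3194 N/cm^2

Final answer: 16.3194 N/cm^2


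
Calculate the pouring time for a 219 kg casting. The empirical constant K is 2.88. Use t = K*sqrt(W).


Formula: t = K * sqrt(W)
sqrt(W) = sqrt(219) = 14.79865
t = 2.88 * 14.79865 = 42.6201 s

42.6201 s


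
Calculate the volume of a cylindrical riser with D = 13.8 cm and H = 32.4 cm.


Formula: V = pi * (D/2)^2 * H  (cylinder volume)
Radius = D/2 = 13.8/2 = 6.9 cm
V = pi * 6.9^2 * 32.4 = 4846.1077 cm^3

Answer: 4846.1077 cm^3


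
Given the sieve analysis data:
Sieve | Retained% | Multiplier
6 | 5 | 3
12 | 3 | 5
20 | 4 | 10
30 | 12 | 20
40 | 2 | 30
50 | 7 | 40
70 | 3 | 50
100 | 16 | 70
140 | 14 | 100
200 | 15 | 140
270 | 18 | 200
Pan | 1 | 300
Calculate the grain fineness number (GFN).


Formula: GFN = sum(pct * multiplier) / sum(pct)
sum(pct * multiplier) = 9320
sum(pct) = 100
GFN = 9320 / 100 = 93.20

Answer: 93.20


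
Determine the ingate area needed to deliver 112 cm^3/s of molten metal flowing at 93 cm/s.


Formula: A_ingate = Q / v  (continuity equation)
A = 112 cm^3/s / 93 cm/s = 1.2043 cm^2

Final answer: 1.2043 cm^2


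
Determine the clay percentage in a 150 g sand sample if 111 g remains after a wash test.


Formula: Clay% = (W_total - W_washed) / W_total * 100
Clay mass = 150 - 111 = 39 g
Clay% = 39 / 150 * 100 = 26.0000%

Answer: 26.0000%


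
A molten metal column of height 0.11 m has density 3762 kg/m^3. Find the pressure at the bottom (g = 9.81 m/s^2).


Formula: P = rho * g * h
rho * g = 3762 * 9.81 = 36905.22 N/m^3
P = 36905.22 * 0.11 = 4059.5742 Pa

Answer: 4059.5742 Pa


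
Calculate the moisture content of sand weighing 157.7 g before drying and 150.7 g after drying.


Formula: MC = (W_wet - W_dry) / W_wet * 100
Water mass = 157.7 - 150.7 = 7.0 g
MC = 7.0 / 157.7 * 100 = 4.4388%

Final answer: 4.4388%


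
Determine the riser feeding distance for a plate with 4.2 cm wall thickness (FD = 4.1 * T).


Formula: FD = 4.1 * T  (riser feeding-distance rule)
FD = 4.1 * 4.2 cm = 17.2200 cm


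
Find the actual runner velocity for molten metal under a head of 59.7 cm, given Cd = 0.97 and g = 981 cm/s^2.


Formula: v = Cd * sqrt(2 * g * h)  (Torricelli with discharge coefficient)
2*g*h = 2 * 981 * 59.7 = 117131.4 cm^2/s^2
sqrt(117131.4) = 342.24465 cm/s
v = 0.97 * 342.24465 = 331.9773 cm/s

Answer: 331.9773 cm/s


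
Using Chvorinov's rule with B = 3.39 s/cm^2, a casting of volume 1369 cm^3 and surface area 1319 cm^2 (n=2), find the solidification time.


Formula: t_s = B * (V/A)^n  (Chvorinov's rule, n=2)
Modulus M = V/A = 1369/1319 = 1.037908 cm
M^2 = 1.037908^2 = 1.077253 cm^2
t_s = 3.39 * 1.077253 = 3.6519 s

Final answer: 3.6519 s


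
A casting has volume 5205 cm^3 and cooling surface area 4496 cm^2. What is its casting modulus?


Formula: Casting Modulus M = V / A
M = 5205 cm^3 / 4496 cm^2 = 1.1577 cm

1.1577 cm


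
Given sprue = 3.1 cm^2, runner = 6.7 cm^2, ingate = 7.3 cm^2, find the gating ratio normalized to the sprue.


Sprue:Runner:Ingate = 1 : 6.7/3.1 : 7.3/3.1 = 1:2.16:2.35

1:2.16:2.35


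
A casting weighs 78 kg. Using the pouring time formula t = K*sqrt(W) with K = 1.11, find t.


Formula: t = K * sqrt(W)
sqrt(W) = sqrt(78) = 8.83176
t = 1.11 * 8.83176 = 9.8033 s

9.8033 s


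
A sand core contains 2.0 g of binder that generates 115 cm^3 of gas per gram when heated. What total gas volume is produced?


Formula: V_gas = W_binder * gas_evolution_rate
V = 2.0 g * 115 cm^3/g = 230.0000 cm^3

230.0000 cm^3


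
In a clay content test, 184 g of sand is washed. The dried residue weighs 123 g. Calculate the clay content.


Formula: Clay% = (W_total - W_washed) / W_total * 100
Clay mass = 184 - 123 = 61 g
Clay% = 61 / 184 * 100 = 33.1522%

Answer: 33.1522%


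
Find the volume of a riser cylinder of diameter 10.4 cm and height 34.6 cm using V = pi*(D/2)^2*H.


Formula: V = pi * (D/2)^2 * H  (cylinder volume)
Radius = D/2 = 10.4/2 = 5.2 cm
V = pi * 5.2^2 * 34.6 = 2939.2238 cm^3

Answer: 2939.2238 cm^3


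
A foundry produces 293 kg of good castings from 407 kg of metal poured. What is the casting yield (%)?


Formula: Casting Yield = (W_good / W_total) * 100
Yield = (293 kg / 407 kg) * 100 = 71.9902%

Final answer: 71.9902%


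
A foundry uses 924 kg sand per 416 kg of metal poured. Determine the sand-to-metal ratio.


Formula: Sand-to-Metal Ratio = W_sand / W_metal
Ratio = 924 kg / 416 kg = 2.2212

Final answer: 2.2212


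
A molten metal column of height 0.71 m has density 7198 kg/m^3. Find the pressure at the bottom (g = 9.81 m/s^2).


Formula: P = rho * g * h
rho * g = 7198 * 9.81 = 70612.38 N/m^3
P = 70612.38 * 0.71 = 50134.7898 Pa

Answer: 50134.7898 Pa


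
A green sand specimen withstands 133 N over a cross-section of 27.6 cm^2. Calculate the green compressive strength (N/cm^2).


Formula: Compressive Strength = Force / Area
Strength = 133 N / 27.6 cm^2 = 4.8188 N/cm^2

4.8188 N/cm^2


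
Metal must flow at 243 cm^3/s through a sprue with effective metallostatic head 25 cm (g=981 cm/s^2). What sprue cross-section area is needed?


Formula: v = sqrt(2*g*h), A = Q/v
Velocity: v = sqrt(2 * 981 * 25) = sqrt(49050) = 221.4723 cm/s
Sprue area: A = Q / v = 243 / 221.4723 = 1.0972 cm^2

Final answer: 1.0972 cm^2


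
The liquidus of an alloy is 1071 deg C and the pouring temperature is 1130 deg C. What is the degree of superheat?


Formula: Superheat = T_pour - T_melt
Superheat = 1130 - 1071 = 59 deg C

59 deg C


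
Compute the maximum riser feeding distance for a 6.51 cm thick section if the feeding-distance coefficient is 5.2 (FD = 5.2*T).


Formula: FD = 5.2 * T  (riser feeding-distance rule)
FD = 5.2 * 6.51 cm = 33.8520 cm

33.8520 cm


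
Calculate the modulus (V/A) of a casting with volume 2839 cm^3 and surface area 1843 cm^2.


Formula: Casting Modulus M = V / A
M = 2839 cm^3 / 1843 cm^2 = 1.5404 cm

1.5404 cm


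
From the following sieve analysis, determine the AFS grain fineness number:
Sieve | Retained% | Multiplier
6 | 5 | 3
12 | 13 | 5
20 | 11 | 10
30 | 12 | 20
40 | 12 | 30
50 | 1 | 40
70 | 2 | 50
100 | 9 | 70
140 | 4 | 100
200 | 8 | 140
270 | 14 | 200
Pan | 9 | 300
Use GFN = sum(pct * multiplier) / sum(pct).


Formula: GFN = sum(pct * multiplier) / sum(pct)
sum(pct * multiplier) = 8580
sum(pct) = 100
GFN = 8580 / 100 = 85.80

Final answer: 85.80


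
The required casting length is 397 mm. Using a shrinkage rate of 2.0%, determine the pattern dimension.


Formula: L_pattern = L_casting * (1 + shrinkage_rate/100)
Shrinkage factor = 1 + 2.0/100 = 1.02
L_pattern = 397 mm * 1.02 = 404.9400 mm

Answer: 404.9400 mm


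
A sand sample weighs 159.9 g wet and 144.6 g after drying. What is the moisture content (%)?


Formula: MC = (W_wet - W_dry) / W_wet * 100
Water mass = 159.9 - 144.6 = 15.3 g
MC = 15.3 / 159.9 * 100 = 9.5685%


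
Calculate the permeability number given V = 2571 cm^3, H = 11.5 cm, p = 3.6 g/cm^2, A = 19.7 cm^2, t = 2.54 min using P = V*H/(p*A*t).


Formula: Permeability Number P = (V * H) / (p * A * t)
Numerator: V * H = 2571 * 11.5 = 29566.5
Denominator: p * A * t = 3.6 * 19.7 * 2.54 = 180.1368
P = 29566.5 / 180.1368 = 164.1336

Answer: 164.1336


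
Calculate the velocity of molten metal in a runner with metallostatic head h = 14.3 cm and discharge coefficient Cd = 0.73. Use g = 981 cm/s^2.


Formula: v = Cd * sqrt(2 * g * h)  (Torricelli with discharge coefficient)
2*g*h = 2 * 981 * 14.3 = 28056.6 cm^2/s^2
sqrt(28056.6) = 167.50104 cm/s
v = 0.73 * 167.50104 = 122.2758 cm/s

122.2758 cm/s


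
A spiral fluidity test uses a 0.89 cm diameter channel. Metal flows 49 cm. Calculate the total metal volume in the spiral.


Formula: V = pi * (d/2)^2 * L  (cylinder volume)
Radius = 0.89/2 = 0.445 cm
V = pi * 0.445^2 * 49 = 30.4836 cm^3

Answer: 30.4836 cm^3


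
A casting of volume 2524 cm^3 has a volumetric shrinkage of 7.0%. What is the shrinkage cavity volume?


Formula: V_shrink = V_casting * shrinkage_pct / 100
V_shrink = 2524 cm^3 * 7.0 / 100 = 176.6800 cm^3

Answer: 176.6800 cm^3


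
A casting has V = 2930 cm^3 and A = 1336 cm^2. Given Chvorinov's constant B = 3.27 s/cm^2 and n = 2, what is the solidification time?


Formula: t_s = B * (V/A)^n  (Chvorinov's rule, n=2)
Modulus M = V/A = 2930/1336 = 2.193114 cm
M^2 = 2.193114^2 = 4.809749 cm^2
t_s = 3.27 * 4.809749 = 15.7279 s

Answer: 15.7279 s


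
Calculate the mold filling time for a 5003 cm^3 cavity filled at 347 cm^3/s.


Formula: t_fill = V_mold / Q_flow
t = 5003 cm^3 / 347 cm^3/s = 14.4179 s

Final answer: 14.4179 s


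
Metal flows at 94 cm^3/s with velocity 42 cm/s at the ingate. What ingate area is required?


Formula: A_ingate = Q / v  (continuity equation)
A = 94 cm^3/s / 42 cm/s = 2.2381 cm^2


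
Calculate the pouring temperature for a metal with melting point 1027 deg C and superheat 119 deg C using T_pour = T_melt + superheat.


Formula: T_pour = T_melt + Superheat
T_pour = 1027 + 119 = 1146 deg C

1146 deg C


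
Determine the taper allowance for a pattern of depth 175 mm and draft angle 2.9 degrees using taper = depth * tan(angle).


Formula: taper = depth * tan(draft_angle)
tan(2.9 deg) = 0.0506578
taper = 175 mm * 0.0506578 = 8.8651 mm

Answer: 8.8651 mm


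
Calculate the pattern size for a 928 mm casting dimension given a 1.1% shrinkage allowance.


Formula: L_pattern = L_casting * (1 + shrinkage_rate/100)
Shrinkage factor = 1 + 1.1/100 = 1.011
L_pattern = 928 mm * 1.011 = 938.2080 mm


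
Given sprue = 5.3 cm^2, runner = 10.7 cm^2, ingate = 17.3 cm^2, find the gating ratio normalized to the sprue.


Sprue:Runner:Ingate = 1 : 10.7/5.3 : 17.3/5.3 = 1:2.02:3.26

1:2.02:3.26


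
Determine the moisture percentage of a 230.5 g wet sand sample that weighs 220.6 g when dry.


Formula: MC = (W_wet - W_dry) / W_wet * 100
Water mass = 230.5 - 220.6 = 9.9 g
MC = 9.9 / 230.5 * 100 = 4.2950%

Answer: 4.2950%


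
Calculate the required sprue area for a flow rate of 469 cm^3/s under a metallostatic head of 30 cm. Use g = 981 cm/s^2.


Formula: v = sqrt(2*g*h), A = Q/v
Velocity: v = sqrt(2 * 981 * 30) = sqrt(58860) = 242.6108 cm/s
Sprue area: A = Q / v = 469 / 242.6108 = 1.9331 cm^2


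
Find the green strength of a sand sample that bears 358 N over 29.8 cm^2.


Formula: Compressive Strength = Force / Area
Strength = 358 N / 29.8 cm^2 = 12.0134 N/cm^2

12.0134 N/cm^2


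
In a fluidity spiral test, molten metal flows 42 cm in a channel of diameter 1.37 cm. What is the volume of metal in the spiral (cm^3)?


Formula: V = pi * (d/2)^2 * L  (cylinder volume)
Radius = 1.37/2 = 0.685 cm
V = pi * 0.685^2 * 42 = 61.9128 cm^3

Answer: 61.9128 cm^3


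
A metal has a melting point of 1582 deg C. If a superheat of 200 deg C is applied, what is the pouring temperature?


Formula: T_pour = T_melt + Superheat
T_pour = 1582 + 200 = 1782 deg C


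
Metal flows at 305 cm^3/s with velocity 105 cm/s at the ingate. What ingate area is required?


Formula: A_ingate = Q / v  (continuity equation)
A = 305 cm^3/s / 105 cm/s = 2.9048 cm^2


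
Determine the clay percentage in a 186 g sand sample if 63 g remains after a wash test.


Formula: Clay% = (W_total - W_washed) / W_total * 100
Clay mass = 186 - 63 = 123 g
Clay% = 123 / 186 * 100 = 66.1290%

Answer: 66.1290%


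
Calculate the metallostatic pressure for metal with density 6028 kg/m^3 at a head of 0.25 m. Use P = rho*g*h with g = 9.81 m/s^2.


Formula: P = rho * g * h
rho * g = 6028 * 9.81 = 59134.68 N/m^3
P = 59134.68 * 0.25 = 14783.6700 Pa

Answer: 14783.6700 Pa


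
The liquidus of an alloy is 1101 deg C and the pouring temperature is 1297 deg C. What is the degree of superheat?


Formula: Superheat = T_pour - T_melt
Superheat = 1297 - 1101 = 196 deg C


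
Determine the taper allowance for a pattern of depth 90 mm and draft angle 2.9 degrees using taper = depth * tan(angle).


Formula: taper = depth * tan(draft_angle)
tan(2.9 deg) = 0.0506578
taper = 90 mm * 0.0506578 = 4.5592 mm


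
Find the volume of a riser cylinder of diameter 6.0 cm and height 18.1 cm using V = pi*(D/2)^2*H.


Formula: V = pi * (D/2)^2 * H  (cylinder volume)
Radius = D/2 = 6.0/2 = 3.0 cm
V = pi * 3.0^2 * 18.1 = 511.7654 cm^3

511.7654 cm^3


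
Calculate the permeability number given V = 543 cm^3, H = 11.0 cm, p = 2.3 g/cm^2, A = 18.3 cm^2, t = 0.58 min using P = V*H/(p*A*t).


Formula: Permeability Number P = (V * H) / (p * A * t)
Numerator: V * H = 543 * 11.0 = 5973.0
Denominator: p * A * t = 2.3 * 18.3 * 0.58 = 24.4122
P = 5973.0 / 24.4122 = 244.6727

244.6727


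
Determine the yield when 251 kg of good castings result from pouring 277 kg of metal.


Formula: Casting Yield = (W_good / W_total) * 100
Yield = (251 kg / 277 kg) * 100 = 90.6137%

Final answer: 90.6137%


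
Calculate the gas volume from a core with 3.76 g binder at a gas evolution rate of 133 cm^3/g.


Formula: V_gas = W_binder * gas_evolution_rate
V = 3.76 g * 133 cm^3/g = 500.0800 cm^3

Answer: 500.0800 cm^3


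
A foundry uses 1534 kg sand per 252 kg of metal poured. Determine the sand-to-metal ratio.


Formula: Sand-to-Metal Ratio = W_sand / W_metal
Ratio = 1534 kg / 252 kg = 6.0873

6.0873


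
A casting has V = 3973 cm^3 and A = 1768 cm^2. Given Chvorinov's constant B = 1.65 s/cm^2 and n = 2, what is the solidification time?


Formula: t_s = B * (V/A)^n  (Chvorinov's rule, n=2)
Modulus M = V/A = 3973/1768 = 2.247172 cm
M^2 = 2.247172^2 = 5.049782 cm^2
t_s = 1.65 * 5.049782 = 8.3321 s

8.3321 s


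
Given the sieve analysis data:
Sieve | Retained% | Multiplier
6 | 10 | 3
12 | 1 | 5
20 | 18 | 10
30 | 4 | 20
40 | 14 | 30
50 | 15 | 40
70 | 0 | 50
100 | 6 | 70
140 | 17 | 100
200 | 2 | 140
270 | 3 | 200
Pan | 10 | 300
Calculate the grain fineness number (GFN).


Formula: GFN = sum(pct * multiplier) / sum(pct)
sum(pct * multiplier) = 7315
sum(pct) = 100
GFN = 7315 / 100 = 73.15

Answer: 73.15


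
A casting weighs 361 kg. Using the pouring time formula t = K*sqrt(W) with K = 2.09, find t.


Formula: t = K * sqrt(W)
sqrt(W) = sqrt(361) = 19.00000
t = 2.09 * 19.00000 = 39.7100 s

39.7100 s


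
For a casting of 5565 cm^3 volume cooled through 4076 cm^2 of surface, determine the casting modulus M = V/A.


Formula: Casting Modulus M = V / A
M = 5565 cm^3 / 4076 cm^2 = 1.3653 cm

Final answer: 1.3653 cm


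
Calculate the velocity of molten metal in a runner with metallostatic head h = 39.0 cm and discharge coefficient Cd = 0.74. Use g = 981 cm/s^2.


Formula: v = Cd * sqrt(2 * g * h)  (Torricelli with discharge coefficient)
2*g*h = 2 * 981 * 39.0 = 76518.0 cm^2/s^2
sqrt(76518.0) = 276.61887 cm/s
v = 0.74 * 276.61887 = 204.6980 cm/s

Final answer: 204.6980 cm/s


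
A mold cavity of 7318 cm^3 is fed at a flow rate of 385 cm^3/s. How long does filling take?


Formula: t_fill = V_mold / Q_flow
t = 7318 cm^3 / 385 cm^3/s = 19.0078 s

19.0078 s


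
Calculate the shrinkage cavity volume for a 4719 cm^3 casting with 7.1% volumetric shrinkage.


Formula: V_shrink = V_casting * shrinkage_pct / 100
V_shrink = 4719 cm^3 * 7.1 / 100 = 335.0490 cm^3

Final answer: 335.0490 cm^3


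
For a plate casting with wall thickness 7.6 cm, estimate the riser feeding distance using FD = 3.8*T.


Formula: FD = 3.8 * T  (riser feeding-distance rule)
FD = 3.8 * 7.6 cm = 28.8800 cm


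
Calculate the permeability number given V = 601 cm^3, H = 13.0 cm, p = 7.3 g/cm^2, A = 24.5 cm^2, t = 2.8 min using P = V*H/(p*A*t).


Formula: Permeability Number P = (V * H) / (p * A * t)
Numerator: V * H = 601 * 13.0 = 7813.0
Denominator: p * A * t = 7.3 * 24.5 * 2.8 = 500.78
P = 7813.0 / 500.78 = 15.6017

Final answer: 15.6017


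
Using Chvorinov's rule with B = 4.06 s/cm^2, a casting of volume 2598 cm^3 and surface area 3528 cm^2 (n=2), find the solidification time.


Formula: t_s = B * (V/A)^n  (Chvorinov's rule, n=2)
Modulus M = V/A = 2598/3528 = 0.736395 cm
M^2 = 0.736395^2 = 0.542278 cm^2
t_s = 4.06 * 0.542278 = 2.2016 s

2.2016 s


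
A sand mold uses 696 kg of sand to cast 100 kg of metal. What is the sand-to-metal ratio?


Formula: Sand-to-Metal Ratio = W_sand / W_metal
Ratio = 696 kg / 100 kg = 6.9600

Answer: 6.9600


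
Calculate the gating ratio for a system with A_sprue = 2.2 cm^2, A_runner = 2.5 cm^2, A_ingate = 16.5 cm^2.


Sprue:Runner:Ingate = 1 : 2.5/2.2 : 16.5/2.2 = 1:1.14:7.50

Answer: 1:1.14:7.50


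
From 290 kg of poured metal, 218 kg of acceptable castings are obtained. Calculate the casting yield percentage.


Formula: Casting Yield = (W_good / W_total) * 100
Yield = (218 kg / 290 kg) * 100 = 75.1724%

75.1724%


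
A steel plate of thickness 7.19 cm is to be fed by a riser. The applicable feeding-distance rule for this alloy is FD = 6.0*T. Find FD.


Formula: FD = 6.0 * T  (riser feeding-distance rule)
FD = 6.0 * 7.19 cm = 43.1400 cm

Final answer: 43.1400 cm


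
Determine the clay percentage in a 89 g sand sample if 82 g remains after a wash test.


Formula: Clay% = (W_total - W_washed) / W_total * 100
Clay mass = 89 - 82 = 7 g
Clay% = 7 / 89 * 100 = 7.8652%

Answer: 7.8652%


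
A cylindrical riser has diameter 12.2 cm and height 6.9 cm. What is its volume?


Formula: V = pi * (D/2)^2 * H  (cylinder volume)
Radius = D/2 = 12.2/2 = 6.1 cm
V = pi * 6.1^2 * 6.9 = 806.6008 cm^3

Final answer: 806.6008 cm^3


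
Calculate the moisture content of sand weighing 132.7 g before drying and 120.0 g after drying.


Formula: MC = (W_wet - W_dry) / W_wet * 100
Water mass = 132.7 - 120.0 = 12.7 g
MC = 12.7 / 132.7 * 100 = 9.5705%

Answer: 9.5705%


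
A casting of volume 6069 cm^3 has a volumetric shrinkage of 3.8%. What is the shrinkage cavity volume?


Formula: V_shrink = V_casting * shrinkage_pct / 100
V_shrink = 6069 cm^3 * 3.8 / 100 = 230.6220 cm^3

Final answer: 230.6220 cm^3


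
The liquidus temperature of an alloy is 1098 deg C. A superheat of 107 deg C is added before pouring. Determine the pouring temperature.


Formula: T_pour = T_melt + Superheat
T_pour = 1098 + 107 = 1205 deg C

1205 deg C


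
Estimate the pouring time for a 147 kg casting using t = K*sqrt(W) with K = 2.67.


Formula: t = K * sqrt(W)
sqrt(W) = sqrt(147) = 12.12436
t = 2.67 * 12.12436 = 32.3720 s

Final answer: 32.3720 s


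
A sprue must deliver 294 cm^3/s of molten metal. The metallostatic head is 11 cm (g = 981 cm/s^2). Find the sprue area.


Formula: v = sqrt(2*g*h), A = Q/v
Velocity: v = sqrt(2 * 981 * 11) = sqrt(21582) = 146.9081 cm/s
Sprue area: A = Q / v = 294 / 146.9081 = 2.0013 cm^2

2.0013 cm^2


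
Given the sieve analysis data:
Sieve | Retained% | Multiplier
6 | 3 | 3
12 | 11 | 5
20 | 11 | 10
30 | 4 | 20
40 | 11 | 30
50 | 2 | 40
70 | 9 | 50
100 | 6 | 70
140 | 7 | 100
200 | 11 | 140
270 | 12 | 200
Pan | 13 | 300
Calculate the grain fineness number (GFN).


Formula: GFN = sum(pct * multiplier) / sum(pct)
sum(pct * multiplier) = 10074
sum(pct) = 100
GFN = 10074 / 100 = 100.74


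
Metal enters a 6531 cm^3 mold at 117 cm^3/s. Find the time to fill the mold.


Formula: t_fill = V_mold / Q_flow
t = 6531 cm^3 / 117 cm^3/s = 55.8205 s


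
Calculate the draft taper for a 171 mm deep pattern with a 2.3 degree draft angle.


Formula: taper = depth * tan(draft_angle)
tan(2.3 deg) = 0.0401641
taper = 171 mm * 0.0401641 = 6.8681 mm

Answer: 6.8681 mm


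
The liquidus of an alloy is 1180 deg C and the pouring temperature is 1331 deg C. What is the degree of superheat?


Formula: Superheat = T_pour - T_melt
Superheat = 1331 - 1180 = 151 deg C

Answer: 151 deg C


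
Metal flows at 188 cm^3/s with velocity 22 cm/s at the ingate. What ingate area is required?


Formula: A_ingate = Q / v  (continuity equation)
A = 188 cm^3/s / 22 cm/s = 8.5455 cm^2

Answer: 8.5455 cm^2


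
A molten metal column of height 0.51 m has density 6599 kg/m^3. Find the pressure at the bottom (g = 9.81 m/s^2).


Formula: P = rho * g * h
rho * g = 6599 * 9.81 = 64736.19 N/m^3
P = 64736.19 * 0.51 = 33015.4569 Pa

Answer: 33015.4569 Pa


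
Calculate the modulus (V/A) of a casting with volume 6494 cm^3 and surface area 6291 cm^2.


Formula: Casting Modulus M = V / A
M = 6494 cm^3 / 6291 cm^2 = 1.0323 cm

1.0323 cm


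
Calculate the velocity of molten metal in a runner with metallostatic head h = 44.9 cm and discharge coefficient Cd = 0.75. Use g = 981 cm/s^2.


Formula: v = Cd * sqrt(2 * g * h)  (Torricelli with discharge coefficient)
2*g*h = 2 * 981 * 44.9 = 88093.8 cm^2/s^2
sqrt(88093.8) = 296.80600 cm/s
v = 0.75 * 296.80600 = 222.6045 cm/s

Answer: 222.6045 cm/s


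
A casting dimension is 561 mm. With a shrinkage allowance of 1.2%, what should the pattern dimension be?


Formula: L_pattern = L_casting * (1 + shrinkage_rate/100)
Shrinkage factor = 1 + 1.2/100 = 1.012
L_pattern = 561 mm * 1.012 = 567.7320 mm

567.7320 mm


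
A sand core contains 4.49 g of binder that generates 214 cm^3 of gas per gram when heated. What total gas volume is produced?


Formula: V_gas = W_binder * gas_evolution_rate
V = 4.49 g * 214 cm^3/g = 960.8600 cm^3

Answer: 960.8600 cm^3


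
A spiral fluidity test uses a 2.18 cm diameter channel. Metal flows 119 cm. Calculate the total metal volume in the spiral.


Formula: V = pi * (d/2)^2 * L  (cylinder volume)
Radius = 2.18/2 = 1.09 cm
V = pi * 1.09^2 * 119 = 444.1706 cm^3

Answer: 444.1706 cm^3


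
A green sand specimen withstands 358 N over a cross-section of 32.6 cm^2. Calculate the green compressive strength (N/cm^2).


Formula: Compressive Strength = Force / Area
Strength = 358 N / 32.6 cm^2 = 10.9816 N/cm^2


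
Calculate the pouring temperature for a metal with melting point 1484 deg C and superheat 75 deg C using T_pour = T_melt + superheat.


Formula: T_pour = T_melt + Superheat
T_pour = 1484 + 75 = 1559 deg C

1559 deg C


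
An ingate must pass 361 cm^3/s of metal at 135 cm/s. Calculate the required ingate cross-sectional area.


Formula: A_ingate = Q / v  (continuity equation)
A = 361 cm^3/s / 135 cm/s = 2.6741 cm^2

2.6741 cm^2


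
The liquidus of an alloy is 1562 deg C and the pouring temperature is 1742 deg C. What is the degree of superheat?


Formula: Superheat = T_pour - T_melt
Superheat = 1742 - 1562 = 180 deg C

Final answer: 180 deg C


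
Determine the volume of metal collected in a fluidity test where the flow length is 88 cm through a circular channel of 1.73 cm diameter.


Formula: V = pi * (d/2)^2 * L  (cylinder volume)
Radius = 1.73/2 = 0.865 cm
V = pi * 0.865^2 * 88 = 206.8544 cm^3


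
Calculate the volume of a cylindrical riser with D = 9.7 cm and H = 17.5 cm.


Formula: V = pi * (D/2)^2 * H  (cylinder volume)
Radius = D/2 = 9.7/2 = 4.85 cm
V = pi * 4.85^2 * 17.5 = 1293.2170 cm^3

Answer: 1293.2170 cm^3


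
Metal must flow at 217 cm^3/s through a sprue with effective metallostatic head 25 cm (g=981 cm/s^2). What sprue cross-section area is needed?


Formula: v = sqrt(2*g*h), A = Q/v
Velocity: v = sqrt(2 * 981 * 25) = sqrt(49050) = 221.4723 cm/s
Sprue area: A = Q / v = 217 / 221.4723 = 0.9798 cm^2

0.9798 cm^2


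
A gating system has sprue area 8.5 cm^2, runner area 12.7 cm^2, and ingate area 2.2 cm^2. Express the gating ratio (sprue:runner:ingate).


Sprue:Runner:Ingate = 1 : 12.7/8.5 : 2.2/8.5 = 1:1.49:0.26

1:1.49:0.26


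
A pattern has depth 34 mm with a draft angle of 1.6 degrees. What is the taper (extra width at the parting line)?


Formula: taper = depth * tan(draft_angle)
tan(1.6 deg) = 0.0279325
taper = 34 mm * 0.0279325 = 0.9497 mm


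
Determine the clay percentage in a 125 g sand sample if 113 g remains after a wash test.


Formula: Clay% = (W_total - W_washed) / W_total * 100
Clay mass = 125 - 113 = 12 g
Clay% = 12 / 125 * 100 = 9.6000%

9.6000%


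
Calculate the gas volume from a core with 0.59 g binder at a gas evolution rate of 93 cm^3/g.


Formula: V_gas = W_binder * gas_evolution_rate
V = 0.59 g * 93 cm^3/g = 54.8700 cm^3

Final answer: 54.8700 cm^3


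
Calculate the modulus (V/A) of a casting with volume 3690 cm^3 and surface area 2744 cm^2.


Formula: Casting Modulus M = V / A
M = 3690 cm^3 / 2744 cm^2 = 1.3448 cm

Answer: 1.3448 cm


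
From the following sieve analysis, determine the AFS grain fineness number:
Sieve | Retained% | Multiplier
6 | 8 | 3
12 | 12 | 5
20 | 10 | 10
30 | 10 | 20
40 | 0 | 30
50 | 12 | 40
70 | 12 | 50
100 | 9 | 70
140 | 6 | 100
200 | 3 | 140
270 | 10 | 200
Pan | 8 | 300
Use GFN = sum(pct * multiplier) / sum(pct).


Formula: GFN = sum(pct * multiplier) / sum(pct)
sum(pct * multiplier) = 7514
sum(pct) = 100
GFN = 7514 / 100 = 75.14

Answer: 75.14


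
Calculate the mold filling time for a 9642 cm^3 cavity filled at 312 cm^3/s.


Formula: t_fill = V_mold / Q_flow
t = 9642 cm^3 / 312 cm^3/s = 30.9038 s

Answer: 30.9038 s


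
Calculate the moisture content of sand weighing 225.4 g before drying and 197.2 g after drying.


Formula: MC = (W_wet - W_dry) / W_wet * 100
Water mass = 225.4 - 197.2 = 28.2 g
MC = 28.2 / 225.4 * 100 = 12.5111%


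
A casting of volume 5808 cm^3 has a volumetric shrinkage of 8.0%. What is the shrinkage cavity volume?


Formula: V_shrink = V_casting * shrinkage_pct / 100
V_shrink = 5808 cm^3 * 8.0 / 100 = 464.6400 cm^3

Final answer: 464.6400 cm^3


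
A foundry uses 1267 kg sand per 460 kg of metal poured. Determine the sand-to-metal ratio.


Formula: Sand-to-Metal Ratio = W_sand / W_metal
Ratio = 1267 kg / 460 kg = 2.7543

Final answer: 2.7543


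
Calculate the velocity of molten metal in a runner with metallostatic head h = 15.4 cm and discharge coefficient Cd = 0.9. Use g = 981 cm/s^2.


Formula: v = Cd * sqrt(2 * g * h)  (Torricelli with discharge coefficient)
2*g*h = 2 * 981 * 15.4 = 30214.8 cm^2/s^2
sqrt(30214.8) = 173.82405 cm/s
v = 0.9 * 173.82405 = 156.4416 cm/s

Final answer: 156.4416 cm/s


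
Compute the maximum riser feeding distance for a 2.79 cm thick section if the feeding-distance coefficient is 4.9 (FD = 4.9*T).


Formula: FD = 4.9 * T  (riser feeding-distance rule)
FD = 4.9 * 2.79 cm = 13.6710 cm

Answer: 13.6710 cm


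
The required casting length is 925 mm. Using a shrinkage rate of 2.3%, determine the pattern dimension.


Formula: L_pattern = L_casting * (1 + shrinkage_rate/100)
Shrinkage factor = 1 + 2.3/100 = 1.023
L_pattern = 925 mm * 1.023 = 946.2750 mm

Final answer: 946.2750 mm


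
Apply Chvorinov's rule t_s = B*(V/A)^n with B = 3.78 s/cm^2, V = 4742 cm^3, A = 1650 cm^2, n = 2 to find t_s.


Formula: t_s = B * (V/A)^n  (Chvorinov's rule, n=2)
Modulus M = V/A = 4742/1650 = 2.873939 cm
M^2 = 2.873939^2 = 8.259525 cm^2
t_s = 3.78 * 8.259525 = 31.2210 s

Final answer: 31.2210 s


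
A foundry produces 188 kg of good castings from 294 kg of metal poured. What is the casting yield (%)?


Formula: Casting Yield = (W_good / W_total) * 100
Yield = (188 kg / 294 kg) * 100 = 63.9456%

Answer: 63.9456%


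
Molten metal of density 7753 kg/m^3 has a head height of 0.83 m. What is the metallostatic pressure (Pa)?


Formula: P = rho * g * h
rho * g = 7753 * 9.81 = 76056.93 N/m^3
P = 76056.93 * 0.83 = 63127.2519 Pa

Final answer: 63127.2519 Pa


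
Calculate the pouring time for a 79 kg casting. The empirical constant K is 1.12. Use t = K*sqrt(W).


Formula: t = K * sqrt(W)
sqrt(W) = sqrt(79) = 8.88819
t = 1.12 * 8.88819 = 9.9548 s

Final answer: 9.9548 s


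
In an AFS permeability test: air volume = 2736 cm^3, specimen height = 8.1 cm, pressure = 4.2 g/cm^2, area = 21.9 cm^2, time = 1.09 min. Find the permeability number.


Formula: Permeability Number P = (V * H) / (p * A * t)
Numerator: V * H = 2736 * 8.1 = 22161.6
Denominator: p * A * t = 4.2 * 21.9 * 1.09 = 100.2582
P = 22161.6 / 100.2582 = 221.0453


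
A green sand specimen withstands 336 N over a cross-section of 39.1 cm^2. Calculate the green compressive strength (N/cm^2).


Formula: Compressive Strength = Force / Area
Strength = 336 N / 39.1 cm^2 = 8.5934 N/cm^2

Final answer: 8.5934 N/cm^2


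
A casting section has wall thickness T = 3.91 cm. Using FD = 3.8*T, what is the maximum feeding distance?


Formula: FD = 3.8 * T  (riser feeding-distance rule)
FD = 3.8 * 3.91 cm = 14.8580 cm

Answer: 14.8580 cm


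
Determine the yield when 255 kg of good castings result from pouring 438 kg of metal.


Formula: Casting Yield = (W_good / W_total) * 100
Yield = (255 kg / 438 kg) * 100 = 58.2192%

58.2192%


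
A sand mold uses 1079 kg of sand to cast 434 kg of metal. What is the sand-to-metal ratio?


Formula: Sand-to-Metal Ratio = W_sand / W_metal
Ratio = 1079 kg / 434 kg = 2.4862

Final answer: 2.4862


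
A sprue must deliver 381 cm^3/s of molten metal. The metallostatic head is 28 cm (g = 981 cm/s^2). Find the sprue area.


Formula: v = sqrt(2*g*h), A = Q/v
Velocity: v = sqrt(2 * 981 * 28) = sqrt(54936) = 234.3843 cm/s
Sprue area: A = Q / v = 381 / 234.3843 = 1.6255 cm^2

Answer: 1.6255 cm^2


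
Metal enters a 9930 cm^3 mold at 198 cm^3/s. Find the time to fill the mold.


Formula: t_fill = V_mold / Q_flow
t = 9930 cm^3 / 198 cm^3/s = 50.1515 s

Final answer: 50.1515 s


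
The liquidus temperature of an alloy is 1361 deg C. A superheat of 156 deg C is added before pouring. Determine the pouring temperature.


Formula: T_pour = T_melt + Superheat
T_pour = 1361 + 156 = 1517 deg C

Final answer: 1517 deg C


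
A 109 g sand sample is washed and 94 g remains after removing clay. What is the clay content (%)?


Formula: Clay% = (W_total - W_washed) / W_total * 100
Clay mass = 109 - 94 = 15 g
Clay% = 15 / 109 * 100 = 13.7615%

13.7615%


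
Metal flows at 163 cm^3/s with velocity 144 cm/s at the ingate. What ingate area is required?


Formula: A_ingate = Q / v  (continuity equation)
A = 163 cm^3/s / 144 cm/s = 1.1319 cm^2


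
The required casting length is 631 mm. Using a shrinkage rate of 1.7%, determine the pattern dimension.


Formula: L_pattern = L_casting * (1 + shrinkage_rate/100)
Shrinkage factor = 1 + 1.7/100 = 1.017
L_pattern = 631 mm * 1.017 = 641.7270 mm

Final answer: 641.7270 mm


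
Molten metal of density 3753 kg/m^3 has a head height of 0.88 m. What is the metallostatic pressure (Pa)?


Formula: P = rho * g * h
rho * g = 3753 * 9.81 = 36816.93 N/m^3
P = 36816.93 * 0.88 = 32398.8984 Pa


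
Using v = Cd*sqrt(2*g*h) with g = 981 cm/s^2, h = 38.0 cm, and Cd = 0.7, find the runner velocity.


Formula: v = Cd * sqrt(2 * g * h)  (Torricelli with discharge coefficient)
2*g*h = 2 * 981 * 38.0 = 74556.0 cm^2/s^2
sqrt(74556.0) = 273.04945 cm/s
v = 0.7 * 273.04945 = 191.1346 cm/s

Answer: 191.1346 cm/s


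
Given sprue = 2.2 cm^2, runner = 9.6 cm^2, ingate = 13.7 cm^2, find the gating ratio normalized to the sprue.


Sprue:Runner:Ingate = 1 : 9.6/2.2 : 13.7/2.2 = 1:4.36:6.23

Final answer: 1:4.36:6.23


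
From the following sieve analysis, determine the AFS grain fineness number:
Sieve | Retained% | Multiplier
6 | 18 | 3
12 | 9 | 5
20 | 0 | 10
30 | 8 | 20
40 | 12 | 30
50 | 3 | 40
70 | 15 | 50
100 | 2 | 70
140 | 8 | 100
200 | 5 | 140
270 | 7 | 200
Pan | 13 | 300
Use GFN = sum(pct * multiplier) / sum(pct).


Formula: GFN = sum(pct * multiplier) / sum(pct)
sum(pct * multiplier) = 8429
sum(pct) = 100
GFN = 8429 / 100 = 84.29

84.29


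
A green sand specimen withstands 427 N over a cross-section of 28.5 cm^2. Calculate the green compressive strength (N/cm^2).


Formula: Compressive Strength = Force / Area
Strength = 427 N / 28.5 cm^2 = 14.9825 N/cm^2

Final answer: 14.9825 N/cm^2


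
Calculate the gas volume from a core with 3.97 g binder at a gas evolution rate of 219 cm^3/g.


Formula: V_gas = W_binder * gas_evolution_rate
V = 3.97 g * 219 cm^3/g = 869.4300 cm^3


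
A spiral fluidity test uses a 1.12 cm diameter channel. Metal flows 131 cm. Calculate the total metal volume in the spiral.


Formula: V = pi * (d/2)^2 * L  (cylinder volume)
Radius = 1.12/2 = 0.56 cm
V = pi * 0.56^2 * 131 = 129.0617 cm^3


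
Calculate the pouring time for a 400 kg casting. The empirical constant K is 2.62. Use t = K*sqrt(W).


Formula: t = K * sqrt(W)
sqrt(W) = sqrt(400) = 20.00000
t = 2.62 * 20.00000 = 52.4000 s

Answer: 52.4000 s


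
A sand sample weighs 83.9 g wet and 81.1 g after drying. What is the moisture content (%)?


Formula: MC = (W_wet - W_dry) / W_wet * 100
Water mass = 83.9 - 81.1 = 2.8 g
MC = 2.8 / 83.9 * 100 = 3.3373%


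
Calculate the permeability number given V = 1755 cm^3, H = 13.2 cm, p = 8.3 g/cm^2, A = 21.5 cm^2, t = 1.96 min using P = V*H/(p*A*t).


Formula: Permeability Number P = (V * H) / (p * A * t)
Numerator: V * H = 1755 * 13.2 = 23166.0
Denominator: p * A * t = 8.3 * 21.5 * 1.96 = 349.762
P = 23166.0 / 349.762 = 66.2336

66.2336


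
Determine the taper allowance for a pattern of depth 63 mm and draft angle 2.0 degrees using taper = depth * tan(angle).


Formula: taper = depth * tan(draft_angle)
tan(2.0 deg) = 0.0349208
taper = 63 mm * 0.0349208 = 2.2000 mm

2.2000 mm


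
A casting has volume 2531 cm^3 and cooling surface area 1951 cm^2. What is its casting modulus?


Formula: Casting Modulus M = V / A
M = 2531 cm^3 / 1951 cm^2 = 1.2973 cm

Final answer: 1.2973 cm


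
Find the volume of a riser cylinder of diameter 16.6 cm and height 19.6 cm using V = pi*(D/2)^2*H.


Formula: V = pi * (D/2)^2 * H  (cylinder volume)
Radius = D/2 = 16.6/2 = 8.3 cm
V = pi * 8.3^2 * 19.6 = 4241.9166 cm^3

4241.9166 cm^3


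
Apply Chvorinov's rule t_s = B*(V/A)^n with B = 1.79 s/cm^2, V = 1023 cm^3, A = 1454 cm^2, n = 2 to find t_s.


Formula: t_s = B * (V/A)^n  (Chvorinov's rule, n=2)
Modulus M = V/A = 1023/1454 = 0.703576 cm
M^2 = 0.703576^2 = 0.495019 cm^2
t_s = 1.79 * 0.495019 = 0.8861 s

Answer: 0.8861 s


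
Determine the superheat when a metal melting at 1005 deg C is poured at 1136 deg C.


Formula: Superheat = T_pour - T_melt
Superheat = 1136 - 1005 = 131 deg C

131 deg C


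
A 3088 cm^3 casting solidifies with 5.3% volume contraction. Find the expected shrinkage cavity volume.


Formula: V_shrink = V_casting * shrinkage_pct / 100
V_shrink = 3088 cm^3 * 5.3 / 100 = 163.6640 cm^3

Final answer: 163.6640 cm^3


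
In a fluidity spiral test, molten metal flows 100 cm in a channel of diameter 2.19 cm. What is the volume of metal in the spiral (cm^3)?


Formula: V = pi * (d/2)^2 * L  (cylinder volume)
Radius = 2.19/2 = 1.095 cm
V = pi * 1.095^2 * 100 = 376.6848 cm^3


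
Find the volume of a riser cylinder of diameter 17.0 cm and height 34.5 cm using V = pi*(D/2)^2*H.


Formula: V = pi * (D/2)^2 * H  (cylinder volume)
Radius = D/2 = 17.0/2 = 8.5 cm
V = pi * 8.5^2 * 34.5 = 7830.8124 cm^3

7830.8124 cm^3


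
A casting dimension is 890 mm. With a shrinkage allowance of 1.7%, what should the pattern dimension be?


Formula: L_pattern = L_casting * (1 + shrinkage_rate/100)
Shrinkage factor = 1 + 1.7/100 = 1.017
L_pattern = 890 mm * 1.017 = 905.1300 mm

Answer: 905.1300 mm


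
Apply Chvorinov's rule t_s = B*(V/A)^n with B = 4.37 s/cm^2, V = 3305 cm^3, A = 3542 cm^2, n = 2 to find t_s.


Formula: t_s = B * (V/A)^n  (Chvorinov's rule, n=2)
Modulus M = V/A = 3305/3542 = 0.933089 cm
M^2 = 0.933089^2 = 0.870655 cm^2
t_s = 4.37 * 0.870655 = 3.8048 s


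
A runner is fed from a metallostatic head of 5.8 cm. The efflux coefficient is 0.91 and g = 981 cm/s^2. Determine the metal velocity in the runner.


Formula: v = Cd * sqrt(2 * g * h)  (Torricelli with discharge coefficient)
2*g*h = 2 * 981 * 5.8 = 11379.6 cm^2/s^2
sqrt(11379.6) = 106.67521 cm/s
v = 0.91 * 106.67521 = 97.0744 cm/s

Final answer: 97.0744 cm/s


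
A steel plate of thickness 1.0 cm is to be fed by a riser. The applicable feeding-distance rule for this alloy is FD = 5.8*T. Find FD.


Formula: FD = 5.8 * T  (riser feeding-distance rule)
FD = 5.8 * 1.0 cm = 5.8000 cm


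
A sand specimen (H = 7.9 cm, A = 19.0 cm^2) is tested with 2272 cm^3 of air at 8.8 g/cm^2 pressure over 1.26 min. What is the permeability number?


Formula: Permeability Number P = (V * H) / (p * A * t)
Numerator: V * H = 2272 * 7.9 = 17948.8
Denominator: p * A * t = 8.8 * 19.0 * 1.26 = 210.672
P = 17948.8 / 210.672 = 85.1978

Final answer: 85.1978


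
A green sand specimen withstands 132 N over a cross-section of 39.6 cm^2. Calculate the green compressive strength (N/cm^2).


Formula: Compressive Strength = Force / Area
Strength = 132 N / 39.6 cm^2 = 3.3333 N/cm^2

Final answer: 3.3333 N/cm^2


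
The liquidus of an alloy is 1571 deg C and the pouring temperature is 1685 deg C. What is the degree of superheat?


Formula: Superheat = T_pour - T_melt
Superheat = 1685 - 1571 = 114 deg C

Answer: 114 deg C


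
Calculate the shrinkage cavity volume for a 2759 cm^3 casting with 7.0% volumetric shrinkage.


Formula: V_shrink = V_casting * shrinkage_pct / 100
V_shrink = 2759 cm^3 * 7.0 / 100 = 193.1300 cm^3

Final answer: 193.1300 cm^3


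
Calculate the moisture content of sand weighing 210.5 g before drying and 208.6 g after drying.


Formula: MC = (W_wet - W_dry) / W_wet * 100
Water mass = 210.5 - 208.6 = 1.9 g
MC = 1.9 / 210.5 * 100 = 0.9026%

Answer: 0.9026%


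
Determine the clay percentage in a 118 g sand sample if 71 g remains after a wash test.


Formula: Clay% = (W_total - W_washed) / W_total * 100
Clay mass = 118 - 71 = 47 g
Clay% = 47 / 118 * 100 = 39.8305%


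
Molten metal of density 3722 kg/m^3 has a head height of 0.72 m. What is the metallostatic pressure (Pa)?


Formula: P = rho * g * h
rho * g = 3722 * 9.81 = 36512.82 N/m^3
P = 36512.82 * 0.72 = 26289.2304 Pa

26289.2304 Pa


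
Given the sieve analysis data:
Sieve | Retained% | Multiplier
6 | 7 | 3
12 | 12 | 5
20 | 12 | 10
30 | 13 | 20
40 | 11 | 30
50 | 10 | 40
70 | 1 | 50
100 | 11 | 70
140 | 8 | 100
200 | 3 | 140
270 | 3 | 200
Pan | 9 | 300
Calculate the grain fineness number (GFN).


Formula: GFN = sum(pct * multiplier) / sum(pct)
sum(pct * multiplier) = 6531
sum(pct) = 100
GFN = 6531 / 100 = 65.31

Final answer: 65.31
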